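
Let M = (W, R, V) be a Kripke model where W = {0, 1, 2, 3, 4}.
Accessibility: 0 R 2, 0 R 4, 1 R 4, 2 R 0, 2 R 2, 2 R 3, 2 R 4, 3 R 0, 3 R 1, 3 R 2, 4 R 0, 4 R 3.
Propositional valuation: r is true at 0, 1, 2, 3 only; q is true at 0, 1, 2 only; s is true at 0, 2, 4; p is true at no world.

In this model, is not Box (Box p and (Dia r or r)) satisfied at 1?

Recall that Box ψ holds at a world iff ψ holds at every accessible world, and Dia ψ holds iff ψ holds at some accessible world.
At 1: Box (Box p and (Dia r or r)) is false, so not Box (Box p and (Dia r or r)) is true.
  At 1: Box (Box p and (Dia r or r)) requires Box p and (Dia r or r) at every successor {4}.
    Box p and (Dia r or r) fails at 4, so Box (Box p and (Dia r or r)) is false at 1.
      At 4: Box p is false, Dia r or r is true, so Box p and (Dia r or r) is false.

Yes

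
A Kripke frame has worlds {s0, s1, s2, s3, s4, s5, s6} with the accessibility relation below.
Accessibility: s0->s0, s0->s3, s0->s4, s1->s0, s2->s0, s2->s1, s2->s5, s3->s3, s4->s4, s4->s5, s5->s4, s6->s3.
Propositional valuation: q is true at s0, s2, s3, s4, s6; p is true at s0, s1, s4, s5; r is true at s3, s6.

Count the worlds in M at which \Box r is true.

Recall that \Box ψ holds at a world iff ψ holds at every accessible world, and \Diamond ψ holds iff ψ holds at some accessible world.
Let φ = \Box r. Evaluate φ at each world:
  s0 (successors {s0, s3, s4}): φ is false.
  s1 (successors {s0}): φ is false.
  s2 (successors {s0, s1, s5}): φ is false.
  s3 (successors {s3}): φ is true.
  s4 (successors {s4, s5}): φ is false.
  s5 (successors {s4}): φ is false.
  s6 (successors {s3}): φ is true.
For instance, at s1:
  At s1: \Box r requires r at every successor {s0}.
    r fails at s0, so \Box r is false at s1.
Satisfying worlds: {s3, s6}

2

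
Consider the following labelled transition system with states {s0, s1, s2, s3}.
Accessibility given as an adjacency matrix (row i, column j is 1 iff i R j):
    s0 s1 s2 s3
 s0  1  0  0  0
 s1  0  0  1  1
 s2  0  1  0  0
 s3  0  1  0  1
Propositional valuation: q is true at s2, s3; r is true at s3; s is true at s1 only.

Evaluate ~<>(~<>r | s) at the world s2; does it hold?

No

At s2: <>(~<>r | s) is true, so ~<>(~<>r | s) is false.
  At s2: <>(~<>r | s) requires ~<>r | s at some successor in {s1}.
    ~<>r | s holds at s1, so <>(~<>r | s) is true at s2.
      At s1: ~<>r is false, s is true, so ~<>r | s is true.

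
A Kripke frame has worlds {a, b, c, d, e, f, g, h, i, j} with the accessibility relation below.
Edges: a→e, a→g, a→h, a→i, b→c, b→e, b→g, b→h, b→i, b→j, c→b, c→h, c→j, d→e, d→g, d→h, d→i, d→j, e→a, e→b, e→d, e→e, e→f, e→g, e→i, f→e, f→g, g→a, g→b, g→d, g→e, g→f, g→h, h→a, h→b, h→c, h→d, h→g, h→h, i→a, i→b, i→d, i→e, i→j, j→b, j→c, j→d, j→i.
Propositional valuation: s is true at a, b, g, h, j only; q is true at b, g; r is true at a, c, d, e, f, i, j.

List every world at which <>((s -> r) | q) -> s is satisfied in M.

Let φ = <>((s -> r) | q) -> s. Evaluate φ at each world:
  a (successors {e, g, h, i}): φ is true.
  b (successors {c, e, g, h, i, j}): φ is true.
  c (successors {b, h, j}): φ is false.
  d (successors {e, g, h, i, j}): φ is false.
  e (successors {a, b, d, e, f, g, i}): φ is false.
  f (successors {e, g}): φ is false.
  g (successors {a, b, d, e, f, h}): φ is true.
  h (successors {a, b, c, d, g, h}): φ is true.
  i (successors {a, b, d, e, j}): φ is false.
  j (successors {b, c, d, i}): φ is true.
For instance, at g:
  At g: <>((s -> r) | q) is true, s is true, so <>((s -> r) | q) -> s is true.
    At g: <>((s -> r) | q) requires (s -> r) | q at some successor in {a, b, d, e, f, h}.
      (s -> r) | q holds at a, so <>((s -> r) | q) is true at g.
Satisfying worlds: {a, b, g, h, j}

a, b, g, h, j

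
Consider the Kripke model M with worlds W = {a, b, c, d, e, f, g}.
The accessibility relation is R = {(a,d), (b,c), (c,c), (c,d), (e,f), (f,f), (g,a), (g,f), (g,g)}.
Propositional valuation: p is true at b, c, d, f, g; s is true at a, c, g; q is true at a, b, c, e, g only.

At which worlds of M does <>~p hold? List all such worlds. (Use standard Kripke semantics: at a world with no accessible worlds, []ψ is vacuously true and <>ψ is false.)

Recall that <>ψ holds at a world iff ψ holds at some accessible world.
Let φ = <>~p. Evaluate φ at each world:
  a (successors {d}): φ is false.
  b (successors {c}): φ is false.
  c (successors {c, d}): φ is false.
  d (successors ∅): φ is false.
  e (successors {f}): φ is false.
  f (successors {f}): φ is false.
  g (successors {a, f, g}): φ is true.
For instance, at g:
  At g: <>~p requires ~p at some successor in {a, f, g}.
    ~p holds at a, so <>~p is true at g.
Satisfying worlds: {g}

g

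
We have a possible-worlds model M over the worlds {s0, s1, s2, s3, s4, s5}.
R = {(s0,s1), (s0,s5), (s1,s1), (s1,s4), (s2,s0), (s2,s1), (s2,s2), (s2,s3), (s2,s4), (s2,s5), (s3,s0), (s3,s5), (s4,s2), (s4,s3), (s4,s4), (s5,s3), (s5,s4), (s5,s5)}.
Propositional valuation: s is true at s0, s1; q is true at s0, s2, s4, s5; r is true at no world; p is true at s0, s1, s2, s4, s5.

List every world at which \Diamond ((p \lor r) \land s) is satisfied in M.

s0, s1, s2, s3

Let φ = \Diamond ((p \lor r) \land s). Evaluate φ at each world:
  s0 (successors {s1, s5}): φ is true.
  s1 (successors {s1, s4}): φ is true.
  s2 (successors {s0, s1, s2, s3, s4, s5}): φ is true.
  s3 (successors {s0, s5}): φ is true.
  s4 (successors {s2, s3, s4}): φ is false.
  s5 (successors {s3, s4, s5}): φ is false.
For instance, at s3:
  At s3: \Diamond ((p \lor r) \land s) requires (p \lor r) \land s at some successor in {s0, s5}.
    (p \lor r) \land s holds at s0, so \Diamond ((p \lor r) \land s) is true at s3.
Satisfying worlds: {s0, s1, s2, s3}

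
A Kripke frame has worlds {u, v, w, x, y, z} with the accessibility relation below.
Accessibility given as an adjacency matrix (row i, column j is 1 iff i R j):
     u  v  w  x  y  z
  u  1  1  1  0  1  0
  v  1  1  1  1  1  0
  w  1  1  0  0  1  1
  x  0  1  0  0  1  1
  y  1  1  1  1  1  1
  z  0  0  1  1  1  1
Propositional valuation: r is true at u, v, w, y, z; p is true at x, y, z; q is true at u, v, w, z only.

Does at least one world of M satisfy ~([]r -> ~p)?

Recall that []ψ holds at a world iff ψ holds at every accessible world, and <>ψ holds iff ψ holds at some accessible world.
Let φ = ~([]r -> ~p). Evaluate φ at each world:
  u (successors {u, v, w, y}): φ is false.
  v (successors {u, v, w, x, y}): φ is false.
  w (successors {u, v, y, z}): φ is false.
  x (successors {v, y, z}): φ is true.
  y (successors {u, v, w, x, y, z}): φ is false.
  z (successors {w, x, y, z}): φ is false.
Detail at x (witness):
  At x: []r -> ~p is false, so ~([]r -> ~p) is true.
    At x: []r is true, ~p is false, so []r -> ~p is false.
      At x: []r requires r at every successor {v, y, z}.
        At v: r is true.
        At y: r is true.
        At z: r is true.
      So []r is true at x.

Yes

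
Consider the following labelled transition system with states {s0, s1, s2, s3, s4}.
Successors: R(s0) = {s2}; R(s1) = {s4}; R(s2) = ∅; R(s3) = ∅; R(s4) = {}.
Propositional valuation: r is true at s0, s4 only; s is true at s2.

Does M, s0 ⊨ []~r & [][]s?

Yes

At s0: []~r is true, [][]s is true, so []~r & [][]s is true.
  At s0: []~r requires ~r at every successor {s2}.
    At s2: ~r is true.
  So []~r is true at s0.
  At s0: [][]s requires []s at every successor {s2}.
      At s2: no accessible worlds, so []s holds vacuously.
  So [][]s is true at s0.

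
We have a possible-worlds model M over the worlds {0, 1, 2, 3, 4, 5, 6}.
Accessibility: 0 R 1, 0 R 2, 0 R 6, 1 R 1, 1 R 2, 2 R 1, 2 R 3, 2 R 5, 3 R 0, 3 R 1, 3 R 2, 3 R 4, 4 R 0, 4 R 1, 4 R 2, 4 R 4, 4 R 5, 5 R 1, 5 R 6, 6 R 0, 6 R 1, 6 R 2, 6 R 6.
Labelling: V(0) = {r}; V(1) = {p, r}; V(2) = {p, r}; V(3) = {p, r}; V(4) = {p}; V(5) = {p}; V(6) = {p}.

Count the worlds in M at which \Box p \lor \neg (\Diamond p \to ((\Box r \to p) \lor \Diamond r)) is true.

4

Recall that \Box ψ holds at a world iff ψ holds at every accessible world, and \Diamond ψ holds iff ψ holds at some accessible world.
Let φ = \Box p \lor \neg (\Diamond p \to ((\Box r \to p) \lor \Diamond r)). Evaluate φ at each world:
  0 (successors {1, 2, 6}): φ is true.
  1 (successors {1, 2}): φ is true.
  2 (successors {1, 3, 5}): φ is true.
  3 (successors {0, 1, 2, 4}): φ is false.
  4 (successors {0, 1, 2, 4, 5}): φ is false.
  5 (successors {1, 6}): φ is true.
  6 (successors {0, 1, 2, 6}): φ is false.
For instance, at 2:
  At 2: \Box p is true, \neg (\Diamond p \to ((\Box r \to p) \lor \Diamond r)) is false, so \Box p \lor \neg (\Diamond p \to ((\Box r \to p) \lor \Diamond r)) is true.
    At 2: \Box p requires p at every successor {1, 3, 5}.
      At 1: p is true.
      At 3: p is true.
      At 5: p is true.
    So \Box p is true at 2.
    At 2: \Diamond p \to ((\Box r \to p) \lor \Diamond r) is true, so \neg (\Diamond p \to ((\Box r \to p) \lor \Diamond r)) is false.
      At 2: \Diamond p is true, (\Box r \to p) \lor \Diamond r is true, so \Diamond p \to ((\Box r \to p) \lor \Diamond r) is true.
Satisfying worlds: {0, 1, 2, 5}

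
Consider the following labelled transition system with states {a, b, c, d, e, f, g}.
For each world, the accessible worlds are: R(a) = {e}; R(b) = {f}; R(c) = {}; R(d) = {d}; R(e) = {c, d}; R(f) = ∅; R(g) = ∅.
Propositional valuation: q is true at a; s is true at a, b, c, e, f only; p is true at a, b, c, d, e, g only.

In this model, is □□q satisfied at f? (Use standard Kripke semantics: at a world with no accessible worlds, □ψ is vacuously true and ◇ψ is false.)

At f: no accessible worlds, so □□q holds vacuously.

Yes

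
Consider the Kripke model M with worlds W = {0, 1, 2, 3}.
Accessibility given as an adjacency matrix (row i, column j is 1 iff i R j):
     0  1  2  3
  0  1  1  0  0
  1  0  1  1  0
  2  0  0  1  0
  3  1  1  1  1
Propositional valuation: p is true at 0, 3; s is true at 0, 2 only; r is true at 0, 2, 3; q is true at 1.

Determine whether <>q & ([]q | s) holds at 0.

Recall that []ψ holds at a world iff ψ holds at every accessible world, and <>ψ holds iff ψ holds at some accessible world.
At 0: <>q is true, []q | s is true, so <>q & ([]q | s) is true.
  At 0: <>q requires q at some successor in {0, 1}.
    q holds at 1, so <>q is true at 0.
  At 0: []q is false, s is true, so []q | s is true.
    At 0: []q requires q at every successor {0, 1}.
      q fails at 0, so []q is false at 0.

Yes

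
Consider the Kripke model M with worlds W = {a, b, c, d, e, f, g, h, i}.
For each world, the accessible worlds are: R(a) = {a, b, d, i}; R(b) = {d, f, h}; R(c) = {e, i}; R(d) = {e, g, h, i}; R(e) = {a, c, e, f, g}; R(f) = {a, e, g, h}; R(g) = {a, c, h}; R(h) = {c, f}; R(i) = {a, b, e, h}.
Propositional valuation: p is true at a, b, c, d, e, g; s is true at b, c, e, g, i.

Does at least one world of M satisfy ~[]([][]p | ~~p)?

Yes

Let φ = ~[]([][]p | ~~p). Evaluate φ at each world:
  a (successors {a, b, d, i}): φ is true.
  b (successors {d, f, h}): φ is true.
  c (successors {e, i}): φ is true.
  d (successors {e, g, h, i}): φ is true.
  e (successors {a, c, e, f, g}): φ is true.
  f (successors {a, e, g, h}): φ is true.
  g (successors {a, c, h}): φ is true.
  h (successors {c, f}): φ is true.
  i (successors {a, b, e, h}): φ is true.
Detail at a (witness):
  At a: []([][]p | ~~p) is false, so ~[]([][]p | ~~p) is true.
    At a: []([][]p | ~~p) requires [][]p | ~~p at every successor {a, b, d, i}.
      [][]p | ~~p fails at i, so []([][]p | ~~p) is false at a.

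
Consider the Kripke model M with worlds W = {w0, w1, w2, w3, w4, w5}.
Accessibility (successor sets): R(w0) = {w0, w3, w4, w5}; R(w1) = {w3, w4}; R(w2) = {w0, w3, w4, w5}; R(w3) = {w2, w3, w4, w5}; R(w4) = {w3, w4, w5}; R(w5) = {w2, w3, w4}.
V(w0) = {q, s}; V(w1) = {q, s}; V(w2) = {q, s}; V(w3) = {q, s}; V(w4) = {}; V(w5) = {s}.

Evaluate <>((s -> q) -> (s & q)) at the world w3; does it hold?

Yes

Recall that <>ψ holds at a world iff ψ holds at some accessible world.
At w3: <>((s -> q) -> (s & q)) requires (s -> q) -> (s & q) at some successor in {w2, w3, w4, w5}.
  (s -> q) -> (s & q) holds at w2, so <>((s -> q) -> (s & q)) is true at w3.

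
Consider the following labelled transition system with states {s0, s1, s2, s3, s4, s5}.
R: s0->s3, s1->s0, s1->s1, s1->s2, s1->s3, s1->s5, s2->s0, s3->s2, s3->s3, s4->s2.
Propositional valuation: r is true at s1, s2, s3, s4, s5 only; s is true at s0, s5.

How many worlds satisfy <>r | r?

Let φ = <>r | r. Evaluate φ at each world:
  s0 (successors {s3}): φ is true.
  s1 (successors {s0, s1, s2, s3, s5}): φ is true.
  s2 (successors {s0}): φ is true.
  s3 (successors {s2, s3}): φ is true.
  s4 (successors {s2}): φ is true.
  s5 (successors ∅): φ is true.
For instance, at s3:
  At s3: <>r is true, r is true, so <>r | r is true.
    At s3: <>r requires r at some successor in {s2, s3}.
      r holds at s2, so <>r is true at s3.
Satisfying worlds: {s0, s1, s2, s3, s4, s5}

6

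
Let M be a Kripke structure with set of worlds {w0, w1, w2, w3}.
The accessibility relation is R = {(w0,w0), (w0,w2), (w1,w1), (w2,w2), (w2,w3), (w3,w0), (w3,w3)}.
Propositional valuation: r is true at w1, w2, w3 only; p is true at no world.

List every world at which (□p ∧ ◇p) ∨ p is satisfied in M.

none

Let φ = (□p ∧ ◇p) ∨ p. Evaluate φ at each world:
  w0 (successors {w0, w2}): φ is false.
  w1 (successors {w1}): φ is false.
  w2 (successors {w2, w3}): φ is false.
  w3 (successors {w0, w3}): φ is false.
For instance, at w2:
  At w2: □p ∧ ◇p is false, p is false, so (□p ∧ ◇p) ∨ p is false.
    At w2: □p is false, ◇p is false, so □p ∧ ◇p is false.
      At w2: □p requires p at every successor {w2, w3}.
        p fails at w2, so □p is false at w2.
      At w2: ◇p requires p at some successor in {w2, w3}.
        At w2: p is false.
        At w3: p is false.
      So ◇p is false at w2.
Satisfying worlds: none.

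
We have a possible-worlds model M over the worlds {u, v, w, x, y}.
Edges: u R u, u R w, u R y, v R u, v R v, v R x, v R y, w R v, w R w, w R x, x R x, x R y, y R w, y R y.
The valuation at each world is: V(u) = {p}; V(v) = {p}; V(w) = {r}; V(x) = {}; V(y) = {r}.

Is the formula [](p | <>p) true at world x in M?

No

At x: [](p | <>p) requires p | <>p at every successor {x, y}.
  p | <>p fails at x, so [](p | <>p) is false at x.
    At x: p is false, <>p is false, so p | <>p is false.
      At x: <>p requires p at some successor in {x, y}.
        At x: p is false.
        At y: p is false.
      So <>p is false at x.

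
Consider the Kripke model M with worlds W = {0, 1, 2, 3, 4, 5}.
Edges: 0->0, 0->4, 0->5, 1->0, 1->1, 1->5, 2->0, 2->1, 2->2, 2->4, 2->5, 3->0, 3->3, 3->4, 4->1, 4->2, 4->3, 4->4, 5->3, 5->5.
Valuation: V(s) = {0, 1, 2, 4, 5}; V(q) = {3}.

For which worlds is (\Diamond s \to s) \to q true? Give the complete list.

Let φ = (\Diamond s \to s) \to q. Evaluate φ at each world:
  0 (successors {0, 4, 5}): φ is false.
  1 (successors {0, 1, 5}): φ is false.
  2 (successors {0, 1, 2, 4, 5}): φ is false.
  3 (successors {0, 3, 4}): φ is true.
  4 (successors {1, 2, 3, 4}): φ is false.
  5 (successors {3, 5}): φ is false.
For instance, at 1:
  At 1: \Diamond s \to s is true, q is false, so (\Diamond s \to s) \to q is false.
    At 1: \Diamond s is true, s is true, so \Diamond s \to s is true.
      At 1: \Diamond s requires s at some successor in {0, 1, 5}.
        s holds at 0, so \Diamond s is true at 1.
Satisfying worlds: {3}

3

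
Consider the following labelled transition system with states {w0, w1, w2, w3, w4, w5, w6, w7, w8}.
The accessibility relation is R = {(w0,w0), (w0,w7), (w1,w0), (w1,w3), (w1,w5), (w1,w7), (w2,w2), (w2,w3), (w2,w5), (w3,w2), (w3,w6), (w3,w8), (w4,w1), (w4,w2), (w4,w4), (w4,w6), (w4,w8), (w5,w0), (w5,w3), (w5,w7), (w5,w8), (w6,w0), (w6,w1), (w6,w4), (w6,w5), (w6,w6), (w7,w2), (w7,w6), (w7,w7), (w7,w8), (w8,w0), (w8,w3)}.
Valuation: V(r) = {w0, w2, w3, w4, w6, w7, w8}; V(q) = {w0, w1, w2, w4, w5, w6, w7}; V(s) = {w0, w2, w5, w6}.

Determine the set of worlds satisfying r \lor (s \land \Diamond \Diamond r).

w0, w2, w3, w4, w5, w6, w7, w8

Let φ = r \lor (s \land \Diamond \Diamond r). Evaluate φ at each world:
  w0 (successors {w0, w7}): φ is true.
  w1 (successors {w0, w3, w5, w7}): φ is false.
  w2 (successors {w2, w3, w5}): φ is true.
  w3 (successors {w2, w6, w8}): φ is true.
  w4 (successors {w1, w2, w4, w6, w8}): φ is true.
  w5 (successors {w0, w3, w7, w8}): φ is true.
  w6 (successors {w0, w1, w4, w5, w6}): φ is true.
  w7 (successors {w2, w6, w7, w8}): φ is true.
  w8 (successors {w0, w3}): φ is true.
For instance, at w7:
  At w7: r is true, s \land \Diamond \Diamond r is false, so r \lor (s \land \Diamond \Diamond r) is true.
    At w7: s is false, \Diamond \Diamond r is true, so s \land \Diamond \Diamond r is false.
      At w7: \Diamond \Diamond r requires \Diamond r at some successor in {w2, w6, w7, w8}.
        \Diamond r holds at w2, so \Diamond \Diamond r is true at w7.
Satisfying worlds: {w0, w2, w3, w4, w5, w6, w7, w8}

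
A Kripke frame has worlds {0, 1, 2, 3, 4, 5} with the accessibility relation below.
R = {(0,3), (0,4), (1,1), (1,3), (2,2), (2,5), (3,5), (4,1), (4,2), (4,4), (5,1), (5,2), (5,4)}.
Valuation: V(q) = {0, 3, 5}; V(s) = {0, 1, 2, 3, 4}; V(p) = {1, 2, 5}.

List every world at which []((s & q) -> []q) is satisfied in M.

0, 1, 2, 3, 4, 5

Let φ = []((s & q) -> []q). Evaluate φ at each world:
  0 (successors {3, 4}): φ is true.
  1 (successors {1, 3}): φ is true.
  2 (successors {2, 5}): φ is true.
  3 (successors {5}): φ is true.
  4 (successors {1, 2, 4}): φ is true.
  5 (successors {1, 2, 4}): φ is true.
For instance, at 4:
  At 4: []((s & q) -> []q) requires (s & q) -> []q at every successor {1, 2, 4}.
      At 1: s & q is false, []q is false, so (s & q) -> []q is true.
      At 2: s & q is false, []q is false, so (s & q) -> []q is true.
      At 4: s & q is false, []q is false, so (s & q) -> []q is true.
  So []((s & q) -> []q) is true at 4.
Satisfying worlds: {0, 1, 2, 3, 4, 5}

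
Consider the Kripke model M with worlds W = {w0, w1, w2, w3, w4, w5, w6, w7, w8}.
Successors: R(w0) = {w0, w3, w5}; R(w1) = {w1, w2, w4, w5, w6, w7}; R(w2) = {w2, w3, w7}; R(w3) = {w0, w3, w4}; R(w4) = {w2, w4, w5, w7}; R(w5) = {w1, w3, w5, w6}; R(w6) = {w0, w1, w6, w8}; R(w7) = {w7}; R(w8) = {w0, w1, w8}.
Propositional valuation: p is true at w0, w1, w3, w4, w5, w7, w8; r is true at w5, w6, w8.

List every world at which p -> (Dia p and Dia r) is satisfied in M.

Let φ = p -> (Dia p and Dia r). Evaluate φ at each world:
  w0 (successors {w0, w3, w5}): φ is true.
  w1 (successors {w1, w2, w4, w5, w6, w7}): φ is true.
  w2 (successors {w2, w3, w7}): φ is true.
  w3 (successors {w0, w3, w4}): φ is false.
  w4 (successors {w2, w4, w5, w7}): φ is true.
  w5 (successors {w1, w3, w5, w6}): φ is true.
  w6 (successors {w0, w1, w6, w8}): φ is true.
  w7 (successors {w7}): φ is false.
  w8 (successors {w0, w1, w8}): φ is true.
For instance, at w8:
  At w8: p is true, Dia p and Dia r is true, so p -> (Dia p and Dia r) is true.
    At w8: Dia p is true, Dia r is true, so Dia p and Dia r is true.
      At w8: Dia p requires p at some successor in {w0, w1, w8}.
        p holds at w0, so Dia p is true at w8.
      At w8: Dia r requires r at some successor in {w0, w1, w8}.
        r holds at w8, so Dia r is true at w8.
Satisfying worlds: {w0, w1, w2, w4, w5, w6, w8}

w0, w1, w2, w4, w5, w6, w8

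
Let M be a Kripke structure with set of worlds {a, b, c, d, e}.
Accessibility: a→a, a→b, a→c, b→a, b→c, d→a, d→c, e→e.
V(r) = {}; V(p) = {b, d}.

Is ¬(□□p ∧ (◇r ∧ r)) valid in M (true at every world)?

Yes

Recall that □ψ holds at a world iff ψ holds at every accessible world, and ◇ψ holds iff ψ holds at some accessible world.
Let φ = ¬(□□p ∧ (◇r ∧ r)). Evaluate φ at each world:
  a (successors {a, b, c}): φ is true.
  b (successors {a, c}): φ is true.
  c (successors ∅): φ is true.
  d (successors {a, c}): φ is true.
  e (successors {e}): φ is true.
For instance, at d:
  At d: □□p ∧ (◇r ∧ r) is false, so ¬(□□p ∧ (◇r ∧ r)) is true.
    At d: □□p is false, ◇r ∧ r is false, so □□p ∧ (◇r ∧ r) is false.
      At d: □□p requires □p at every successor {a, c}.
        □p fails at a, so □□p is false at d.
      At d: ◇r is false, r is false, so ◇r ∧ r is false.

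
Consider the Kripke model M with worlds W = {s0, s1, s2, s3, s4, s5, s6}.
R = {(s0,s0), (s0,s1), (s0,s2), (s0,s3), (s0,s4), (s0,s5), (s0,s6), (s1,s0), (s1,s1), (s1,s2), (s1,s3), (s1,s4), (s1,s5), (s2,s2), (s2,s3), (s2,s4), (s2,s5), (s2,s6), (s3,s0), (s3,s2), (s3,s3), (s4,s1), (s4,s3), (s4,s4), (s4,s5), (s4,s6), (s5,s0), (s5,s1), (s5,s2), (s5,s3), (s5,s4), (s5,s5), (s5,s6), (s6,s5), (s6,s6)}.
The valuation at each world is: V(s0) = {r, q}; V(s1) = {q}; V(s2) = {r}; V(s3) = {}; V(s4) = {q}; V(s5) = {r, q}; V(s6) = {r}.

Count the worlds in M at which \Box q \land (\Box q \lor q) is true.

0

Let φ = \Box q \land (\Box q \lor q). Evaluate φ at each world:
  s0 (successors {s0, s1, s2, s3, s4, s5, s6}): φ is false.
  s1 (successors {s0, s1, s2, s3, s4, s5}): φ is false.
  s2 (successors {s2, s3, s4, s5, s6}): φ is false.
  s3 (successors {s0, s2, s3}): φ is false.
  s4 (successors {s1, s3, s4, s5, s6}): φ is false.
  s5 (successors {s0, s1, s2, s3, s4, s5, s6}): φ is false.
  s6 (successors {s5, s6}): φ is false.
For instance, at s2:
  At s2: \Box q is false, \Box q \lor q is false, so \Box q \land (\Box q \lor q) is false.
    At s2: \Box q requires q at every successor {s2, s3, s4, s5, s6}.
      q fails at s2, so \Box q is false at s2.
    At s2: \Box q is false, q is false, so \Box q \lor q is false.
      At s2: \Box q requires q at every successor {s2, s3, s4, s5, s6}.
        q fails at s2, so \Box q is false at s2.
Satisfying worlds: none.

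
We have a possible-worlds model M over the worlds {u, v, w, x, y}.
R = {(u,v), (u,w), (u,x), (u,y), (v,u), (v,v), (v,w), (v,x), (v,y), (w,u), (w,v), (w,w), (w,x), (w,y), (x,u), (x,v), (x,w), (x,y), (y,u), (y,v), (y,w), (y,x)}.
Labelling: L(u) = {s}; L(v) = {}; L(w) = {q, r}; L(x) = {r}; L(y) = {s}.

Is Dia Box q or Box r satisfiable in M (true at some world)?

Let φ = Dia Box q or Box r. Evaluate φ at each world:
  u (successors {v, w, x, y}): φ is false.
  v (successors {u, v, w, x, y}): φ is false.
  w (successors {u, v, w, x, y}): φ is false.
  x (successors {u, v, w, y}): φ is false.
  y (successors {u, v, w, x}): φ is false.
For instance, at x:
  At x: Dia Box q is false, Box r is false, so Dia Box q or Box r is false.
    At x: Dia Box q requires Box q at some successor in {u, v, w, y}.
      At u: Box q is false.
      At v: Box q is false.
      At w: Box q is false.
      At y: Box q is false.
    So Dia Box q is false at x.
    At x: Box r requires r at every successor {u, v, w, y}.
      r fails at u, so Box r is false at x.

No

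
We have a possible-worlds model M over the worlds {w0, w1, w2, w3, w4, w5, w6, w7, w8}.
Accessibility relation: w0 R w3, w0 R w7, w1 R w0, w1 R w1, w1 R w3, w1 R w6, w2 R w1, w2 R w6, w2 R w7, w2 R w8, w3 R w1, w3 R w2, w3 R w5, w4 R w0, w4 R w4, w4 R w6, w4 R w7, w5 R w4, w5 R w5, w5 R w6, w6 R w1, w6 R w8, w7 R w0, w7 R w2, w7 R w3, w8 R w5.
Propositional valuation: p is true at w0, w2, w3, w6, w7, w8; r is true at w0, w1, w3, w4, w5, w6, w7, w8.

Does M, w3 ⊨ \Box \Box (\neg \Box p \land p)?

No

At w3: \Box \Box (\neg \Box p \land p) requires \Box (\neg \Box p \land p) at every successor {w1, w2, w5}.
  \Box (\neg \Box p \land p) fails at w1, so \Box \Box (\neg \Box p \land p) is false at w3.
    At w1: \Box (\neg \Box p \land p) requires \neg \Box p \land p at every successor {w0, w1, w3, w6}.
      \neg \Box p \land p fails at w0, so \Box (\neg \Box p \land p) is false at w1.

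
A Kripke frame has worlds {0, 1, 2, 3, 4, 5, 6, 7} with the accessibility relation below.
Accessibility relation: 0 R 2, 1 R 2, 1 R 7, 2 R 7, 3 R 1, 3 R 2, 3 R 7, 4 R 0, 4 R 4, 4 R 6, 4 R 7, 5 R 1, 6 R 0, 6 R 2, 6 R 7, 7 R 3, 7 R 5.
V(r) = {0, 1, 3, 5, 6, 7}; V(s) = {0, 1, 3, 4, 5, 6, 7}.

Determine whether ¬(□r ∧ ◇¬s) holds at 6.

At 6: □r ∧ ◇¬s is false, so ¬(□r ∧ ◇¬s) is true.
  At 6: □r is false, ◇¬s is true, so □r ∧ ◇¬s is false.
    At 6: □r requires r at every successor {0, 2, 7}.
      r fails at 2, so □r is false at 6.
    At 6: ◇¬s requires ¬s at some successor in {0, 2, 7}.
      ¬s holds at 2, so ◇¬s is true at 6.

Yes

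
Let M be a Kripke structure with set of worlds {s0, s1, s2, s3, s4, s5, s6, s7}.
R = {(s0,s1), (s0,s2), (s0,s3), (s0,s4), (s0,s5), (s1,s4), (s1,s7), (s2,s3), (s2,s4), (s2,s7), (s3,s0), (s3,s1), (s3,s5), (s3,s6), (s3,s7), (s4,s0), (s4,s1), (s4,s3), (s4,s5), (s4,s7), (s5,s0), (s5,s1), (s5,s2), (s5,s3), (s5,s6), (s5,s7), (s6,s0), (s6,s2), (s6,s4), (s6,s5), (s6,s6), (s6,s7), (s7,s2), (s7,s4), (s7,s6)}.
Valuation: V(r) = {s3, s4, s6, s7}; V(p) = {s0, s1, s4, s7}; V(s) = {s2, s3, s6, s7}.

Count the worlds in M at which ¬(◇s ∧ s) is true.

4

Let φ = ¬(◇s ∧ s). Evaluate φ at each world:
  s0 (successors {s1, s2, s3, s4, s5}): φ is true.
  s1 (successors {s4, s7}): φ is true.
  s2 (successors {s3, s4, s7}): φ is false.
  s3 (successors {s0, s1, s5, s6, s7}): φ is false.
  s4 (successors {s0, s1, s3, s5, s7}): φ is true.
  s5 (successors {s0, s1, s2, s3, s6, s7}): φ is true.
  s6 (successors {s0, s2, s4, s5, s6, s7}): φ is false.
  s7 (successors {s2, s4, s6}): φ is false.
For instance, at s5:
  At s5: ◇s ∧ s is false, so ¬(◇s ∧ s) is true.
    At s5: ◇s is true, s is false, so ◇s ∧ s is false.
      At s5: ◇s requires s at some successor in {s0, s1, s2, s3, s6, s7}.
        s holds at s2, so ◇s is true at s5.
Satisfying worlds: {s0, s1, s4, s5}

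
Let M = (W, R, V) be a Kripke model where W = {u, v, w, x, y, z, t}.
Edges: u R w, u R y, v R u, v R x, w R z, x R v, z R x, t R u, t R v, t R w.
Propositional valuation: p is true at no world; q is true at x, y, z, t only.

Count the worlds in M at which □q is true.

3

Recall that □ψ holds at a world iff ψ holds at every accessible world, and ◇ψ holds iff ψ holds at some accessible world.
Let φ = □q. Evaluate φ at each world:
  u (successors {w, y}): φ is false.
  v (successors {u, x}): φ is false.
  w (successors {z}): φ is true.
  x (successors {v}): φ is false.
  y (successors ∅): φ is true.
  z (successors {x}): φ is true.
  t (successors {u, v, w}): φ is false.
For instance, at x:
  At x: □q requires q at every successor {v}.
    q fails at v, so □q is false at x.
Satisfying worlds: {w, y, z}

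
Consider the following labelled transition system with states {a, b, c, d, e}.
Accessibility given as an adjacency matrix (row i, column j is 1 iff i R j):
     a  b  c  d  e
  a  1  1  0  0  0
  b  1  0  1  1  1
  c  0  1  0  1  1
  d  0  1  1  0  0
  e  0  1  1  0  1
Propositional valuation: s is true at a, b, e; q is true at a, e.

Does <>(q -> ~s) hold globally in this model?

Let φ = <>(q -> ~s). Evaluate φ at each world:
  a (successors {a, b}): φ is true.
  b (successors {a, c, d, e}): φ is true.
  c (successors {b, d, e}): φ is true.
  d (successors {b, c}): φ is true.
  e (successors {b, c, e}): φ is true.
For instance, at d:
  At d: <>(q -> ~s) requires q -> ~s at some successor in {b, c}.
    q -> ~s holds at b, so <>(q -> ~s) is true at d.

Yes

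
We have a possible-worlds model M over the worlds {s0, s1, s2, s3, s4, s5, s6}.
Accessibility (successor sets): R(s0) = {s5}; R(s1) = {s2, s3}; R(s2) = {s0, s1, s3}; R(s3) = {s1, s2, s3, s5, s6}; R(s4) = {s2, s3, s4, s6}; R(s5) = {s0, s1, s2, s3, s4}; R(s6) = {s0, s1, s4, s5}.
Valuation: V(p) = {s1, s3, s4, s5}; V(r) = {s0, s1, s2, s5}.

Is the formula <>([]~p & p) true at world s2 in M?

No

At s2: <>([]~p & p) requires []~p & p at some successor in {s0, s1, s3}.
  At s0: []~p & p is false.
  At s1: []~p & p is false.
  At s3: []~p & p is false.
So <>([]~p & p) is false at s2.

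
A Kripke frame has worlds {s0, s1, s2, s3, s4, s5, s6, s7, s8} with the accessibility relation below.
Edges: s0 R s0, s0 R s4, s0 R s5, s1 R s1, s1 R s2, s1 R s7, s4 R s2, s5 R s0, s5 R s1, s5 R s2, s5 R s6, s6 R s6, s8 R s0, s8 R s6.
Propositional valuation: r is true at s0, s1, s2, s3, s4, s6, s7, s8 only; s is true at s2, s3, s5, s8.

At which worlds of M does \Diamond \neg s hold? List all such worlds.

s0, s1, s5, s6, s8

Let φ = \Diamond \neg s. Evaluate φ at each world:
  s0 (successors {s0, s4, s5}): φ is true.
  s1 (successors {s1, s2, s7}): φ is true.
  s2 (successors ∅): φ is false.
  s3 (successors ∅): φ is false.
  s4 (successors {s2}): φ is false.
  s5 (successors {s0, s1, s2, s6}): φ is true.
  s6 (successors {s6}): φ is true.
  s7 (successors ∅): φ is false.
  s8 (successors {s0, s6}): φ is true.
For instance, at s0:
  At s0: \Diamond \neg s requires \neg s at some successor in {s0, s4, s5}.
    \neg s holds at s0, so \Diamond \neg s is true at s0.
Satisfying worlds: {s0, s1, s5, s6, s8}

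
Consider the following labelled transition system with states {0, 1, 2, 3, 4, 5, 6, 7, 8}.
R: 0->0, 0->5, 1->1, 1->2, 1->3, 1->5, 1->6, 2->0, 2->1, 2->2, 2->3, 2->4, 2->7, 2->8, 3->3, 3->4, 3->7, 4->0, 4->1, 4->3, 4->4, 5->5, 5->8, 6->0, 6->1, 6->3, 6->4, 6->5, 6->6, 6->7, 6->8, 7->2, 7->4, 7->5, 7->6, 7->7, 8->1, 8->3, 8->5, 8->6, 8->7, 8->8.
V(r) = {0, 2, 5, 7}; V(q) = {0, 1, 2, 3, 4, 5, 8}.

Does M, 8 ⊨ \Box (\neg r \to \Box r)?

Recall that \Box ψ holds at a world iff ψ holds at every accessible world, and \Diamond ψ holds iff ψ holds at some accessible world.
At 8: \Box (\neg r \to \Box r) requires \neg r \to \Box r at every successor {1, 3, 5, 6, 7, 8}.
  \neg r \to \Box r fails at 1, so \Box (\neg r \to \Box r) is false at 8.
    At 1: \neg r is true, \Box r is false, so \neg r \to \Box r is false.
      At 1: \Box r requires r at every successor {1, 2, 3, 5, 6}.
        r fails at 1, so \Box r is false at 1.

No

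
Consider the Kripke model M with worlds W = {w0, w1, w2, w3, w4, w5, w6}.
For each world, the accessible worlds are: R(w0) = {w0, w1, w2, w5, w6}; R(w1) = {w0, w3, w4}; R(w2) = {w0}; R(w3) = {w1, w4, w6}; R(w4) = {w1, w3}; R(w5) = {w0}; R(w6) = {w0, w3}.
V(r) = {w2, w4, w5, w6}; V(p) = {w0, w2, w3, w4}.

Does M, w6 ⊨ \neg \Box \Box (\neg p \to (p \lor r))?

At w6: \Box \Box (\neg p \to (p \lor r)) is false, so \neg \Box \Box (\neg p \to (p \lor r)) is true.
  At w6: \Box \Box (\neg p \to (p \lor r)) requires \Box (\neg p \to (p \lor r)) at every successor {w0, w3}.
    \Box (\neg p \to (p \lor r)) fails at w0, so \Box \Box (\neg p \to (p \lor r)) is false at w6.
      At w0: \Box (\neg p \to (p \lor r)) requires \neg p \to (p \lor r) at every successor {w0, w1, w2, w5, w6}.
        \neg p \to (p \lor r) fails at w1, so \Box (\neg p \to (p \lor r)) is false at w0.

Yes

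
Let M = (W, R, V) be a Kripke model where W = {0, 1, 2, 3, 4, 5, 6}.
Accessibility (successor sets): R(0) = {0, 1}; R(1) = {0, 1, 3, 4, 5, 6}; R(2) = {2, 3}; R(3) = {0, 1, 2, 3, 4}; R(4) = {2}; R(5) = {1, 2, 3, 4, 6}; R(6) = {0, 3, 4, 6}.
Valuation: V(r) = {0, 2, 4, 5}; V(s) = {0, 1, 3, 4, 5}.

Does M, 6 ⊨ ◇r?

Yes

Recall that ◇ψ holds at a world iff ψ holds at some accessible world.
At 6: ◇r requires r at some successor in {0, 3, 4, 6}.
  r holds at 0, so ◇r is true at 6.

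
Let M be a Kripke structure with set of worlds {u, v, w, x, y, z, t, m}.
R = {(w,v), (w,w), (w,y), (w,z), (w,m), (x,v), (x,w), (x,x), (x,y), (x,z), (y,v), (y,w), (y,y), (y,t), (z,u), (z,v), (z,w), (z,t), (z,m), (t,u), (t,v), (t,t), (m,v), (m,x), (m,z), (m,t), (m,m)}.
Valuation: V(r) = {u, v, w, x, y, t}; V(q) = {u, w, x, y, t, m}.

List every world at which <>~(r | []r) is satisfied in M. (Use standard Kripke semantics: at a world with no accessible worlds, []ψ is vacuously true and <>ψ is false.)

w, x, z, m

Let φ = <>~(r | []r). Evaluate φ at each world:
  u (successors ∅): φ is false.
  v (successors ∅): φ is false.
  w (successors {v, w, y, z, m}): φ is true.
  x (successors {v, w, x, y, z}): φ is true.
  y (successors {v, w, y, t}): φ is false.
  z (successors {u, v, w, t, m}): φ is true.
  t (successors {u, v, t}): φ is false.
  m (successors {v, x, z, t, m}): φ is true.
For instance, at w:
  At w: <>~(r | []r) requires ~(r | []r) at some successor in {v, w, y, z, m}.
    ~(r | []r) holds at z, so <>~(r | []r) is true at w.
      At z: r | []r is false, so ~(r | []r) is true.
Satisfying worlds: {w, x, z, m}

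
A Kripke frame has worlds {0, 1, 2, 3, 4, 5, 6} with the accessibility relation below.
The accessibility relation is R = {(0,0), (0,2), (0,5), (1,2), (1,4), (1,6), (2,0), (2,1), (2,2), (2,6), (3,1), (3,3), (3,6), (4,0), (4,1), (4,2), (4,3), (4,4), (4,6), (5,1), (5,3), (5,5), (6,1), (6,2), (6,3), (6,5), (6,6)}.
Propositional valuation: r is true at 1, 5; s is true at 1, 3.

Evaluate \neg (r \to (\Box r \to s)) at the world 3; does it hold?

No

At 3: r \to (\Box r \to s) is true, so \neg (r \to (\Box r \to s)) is false.
  At 3: r is false, \Box r \to s is true, so r \to (\Box r \to s) is true.
    At 3: \Box r is false, s is true, so \Box r \to s is true.
      At 3: \Box r requires r at every successor {1, 3, 6}.
        r fails at 3, so \Box r is false at 3.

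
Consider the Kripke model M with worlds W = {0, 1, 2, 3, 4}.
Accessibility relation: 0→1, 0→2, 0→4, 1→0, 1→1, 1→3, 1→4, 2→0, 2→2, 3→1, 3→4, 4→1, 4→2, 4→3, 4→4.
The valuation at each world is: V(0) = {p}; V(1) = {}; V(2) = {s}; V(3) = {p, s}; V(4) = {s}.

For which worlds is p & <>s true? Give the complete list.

Let φ = p & <>s. Evaluate φ at each world:
  0 (successors {1, 2, 4}): φ is true.
  1 (successors {0, 1, 3, 4}): φ is false.
  2 (successors {0, 2}): φ is false.
  3 (successors {1, 4}): φ is true.
  4 (successors {1, 2, 3, 4}): φ is false.
For instance, at 3:
  At 3: p is true, <>s is true, so p & <>s is true.
    At 3: <>s requires s at some successor in {1, 4}.
      s holds at 4, so <>s is true at 3.
Satisfying worlds: {0, 3}

0, 3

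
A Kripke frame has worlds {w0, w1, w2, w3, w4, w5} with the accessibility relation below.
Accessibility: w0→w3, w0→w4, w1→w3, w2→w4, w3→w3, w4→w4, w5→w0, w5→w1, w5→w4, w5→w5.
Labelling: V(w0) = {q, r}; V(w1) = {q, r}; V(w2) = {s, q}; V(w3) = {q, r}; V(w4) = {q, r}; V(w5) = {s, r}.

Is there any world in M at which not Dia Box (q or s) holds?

Let φ = not Dia Box (q or s). Evaluate φ at each world:
  w0 (successors {w3, w4}): φ is false.
  w1 (successors {w3}): φ is false.
  w2 (successors {w4}): φ is false.
  w3 (successors {w3}): φ is false.
  w4 (successors {w4}): φ is false.
  w5 (successors {w0, w1, w4, w5}): φ is false.
For instance, at w2:
  At w2: Dia Box (q or s) is true, so not Dia Box (q or s) is false.
    At w2: Dia Box (q or s) requires Box (q or s) at some successor in {w4}.
      Box (q or s) holds at w4, so Dia Box (q or s) is true at w2.

No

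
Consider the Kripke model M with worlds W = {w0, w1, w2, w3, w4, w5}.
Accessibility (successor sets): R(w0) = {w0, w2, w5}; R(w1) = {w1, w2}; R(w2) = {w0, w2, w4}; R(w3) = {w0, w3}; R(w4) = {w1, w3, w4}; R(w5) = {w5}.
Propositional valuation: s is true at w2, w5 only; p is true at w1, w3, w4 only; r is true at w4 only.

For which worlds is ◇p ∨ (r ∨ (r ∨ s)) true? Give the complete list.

w1, w2, w3, w4, w5

Let φ = ◇p ∨ (r ∨ (r ∨ s)). Evaluate φ at each world:
  w0 (successors {w0, w2, w5}): φ is false.
  w1 (successors {w1, w2}): φ is true.
  w2 (successors {w0, w2, w4}): φ is true.
  w3 (successors {w0, w3}): φ is true.
  w4 (successors {w1, w3, w4}): φ is true.
  w5 (successors {w5}): φ is true.
For instance, at w4:
  At w4: ◇p is true, r ∨ (r ∨ s) is true, so ◇p ∨ (r ∨ (r ∨ s)) is true.
    At w4: ◇p requires p at some successor in {w1, w3, w4}.
      p holds at w1, so ◇p is true at w4.
Satisfying worlds: {w1, w2, w3, w4, w5}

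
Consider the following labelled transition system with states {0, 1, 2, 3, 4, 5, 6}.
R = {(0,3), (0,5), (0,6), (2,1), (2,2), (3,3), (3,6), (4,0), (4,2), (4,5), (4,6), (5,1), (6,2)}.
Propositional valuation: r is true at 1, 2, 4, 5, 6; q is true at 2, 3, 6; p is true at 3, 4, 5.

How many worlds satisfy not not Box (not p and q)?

2

Let φ = not not Box (not p and q). Evaluate φ at each world:
  0 (successors {3, 5, 6}): φ is false.
  1 (successors ∅): φ is true.
  2 (successors {1, 2}): φ is false.
  3 (successors {3, 6}): φ is false.
  4 (successors {0, 2, 5, 6}): φ is false.
  5 (successors {1}): φ is false.
  6 (successors {2}): φ is true.
For instance, at 2:
  At 2: not Box (not p and q) is true, so not not Box (not p and q) is false.
    At 2: Box (not p and q) is false, so not Box (not p and q) is true.
      At 2: Box (not p and q) requires not p and q at every successor {1, 2}.
        not p and q fails at 1, so Box (not p and q) is false at 2.
Satisfying worlds: {1, 6}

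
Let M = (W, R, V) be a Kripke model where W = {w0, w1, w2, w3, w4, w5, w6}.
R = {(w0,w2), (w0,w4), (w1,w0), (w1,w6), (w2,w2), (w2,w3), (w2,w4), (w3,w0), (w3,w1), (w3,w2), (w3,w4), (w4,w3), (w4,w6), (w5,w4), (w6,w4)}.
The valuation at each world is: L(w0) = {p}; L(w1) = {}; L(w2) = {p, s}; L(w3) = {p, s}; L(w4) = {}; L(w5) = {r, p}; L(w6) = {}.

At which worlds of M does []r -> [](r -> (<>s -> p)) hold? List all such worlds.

Let φ = []r -> [](r -> (<>s -> p)). Evaluate φ at each world:
  w0 (successors {w2, w4}): φ is true.
  w1 (successors {w0, w6}): φ is true.
  w2 (successors {w2, w3, w4}): φ is true.
  w3 (successors {w0, w1, w2, w4}): φ is true.
  w4 (successors {w3, w6}): φ is true.
  w5 (successors {w4}): φ is true.
  w6 (successors {w4}): φ is true.
For instance, at w5:
  At w5: []r is false, [](r -> (<>s -> p)) is true, so []r -> [](r -> (<>s -> p)) is true.
    At w5: []r requires r at every successor {w4}.
      r fails at w4, so []r is false at w5.
    At w5: [](r -> (<>s -> p)) requires r -> (<>s -> p) at every successor {w4}.
      At w4: r -> (<>s -> p) is true.
    So [](r -> (<>s -> p)) is true at w5.
Satisfying worlds: {w0, w1, w2, w3, w4, w5, w6}

w0, w1, w2, w3, w4, w5, w6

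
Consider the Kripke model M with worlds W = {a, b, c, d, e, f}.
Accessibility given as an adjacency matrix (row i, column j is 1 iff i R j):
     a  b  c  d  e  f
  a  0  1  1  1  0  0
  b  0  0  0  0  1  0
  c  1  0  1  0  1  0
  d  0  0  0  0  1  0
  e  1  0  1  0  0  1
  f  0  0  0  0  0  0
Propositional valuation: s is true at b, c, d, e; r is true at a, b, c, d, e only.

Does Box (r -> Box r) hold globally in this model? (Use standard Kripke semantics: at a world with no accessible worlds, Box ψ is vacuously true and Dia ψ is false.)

Let φ = Box (r -> Box r). Evaluate φ at each world:
  a (successors {b, c, d}): φ is true.
  b (successors {e}): φ is false.
  c (successors {a, c, e}): φ is false.
  d (successors {e}): φ is false.
  e (successors {a, c, f}): φ is true.
  f (successors ∅): φ is true.
Detail at b (counterexample):
  At b: Box (r -> Box r) requires r -> Box r at every successor {e}.
    r -> Box r fails at e, so Box (r -> Box r) is false at b.
      At e: r is true, Box r is false, so r -> Box r is false.

No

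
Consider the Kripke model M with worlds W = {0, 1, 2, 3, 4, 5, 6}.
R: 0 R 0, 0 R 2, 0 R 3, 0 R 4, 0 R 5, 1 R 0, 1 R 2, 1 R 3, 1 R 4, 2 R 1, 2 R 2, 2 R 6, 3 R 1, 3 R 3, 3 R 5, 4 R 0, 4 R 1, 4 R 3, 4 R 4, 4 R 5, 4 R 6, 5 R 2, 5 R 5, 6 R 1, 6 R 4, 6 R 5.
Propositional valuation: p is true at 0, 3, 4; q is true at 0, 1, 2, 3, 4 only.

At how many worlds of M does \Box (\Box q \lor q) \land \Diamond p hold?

1

Let φ = \Box (\Box q \lor q) \land \Diamond p. Evaluate φ at each world:
  0 (successors {0, 2, 3, 4, 5}): φ is false.
  1 (successors {0, 2, 3, 4}): φ is true.
  2 (successors {1, 2, 6}): φ is false.
  3 (successors {1, 3, 5}): φ is false.
  4 (successors {0, 1, 3, 4, 5, 6}): φ is false.
  5 (successors {2, 5}): φ is false.
  6 (successors {1, 4, 5}): φ is false.
For instance, at 1:
  At 1: \Box (\Box q \lor q) is true, \Diamond p is true, so \Box (\Box q \lor q) \land \Diamond p is true.
    At 1: \Box (\Box q \lor q) requires \Box q \lor q at every successor {0, 2, 3, 4}.
      At 0: \Box q \lor q is true.
      At 2: \Box q \lor q is true.
      At 3: \Box q \lor q is true.
      At 4: \Box q \lor q is true.
    So \Box (\Box q \lor q) is true at 1.
    At 1: \Diamond p requires p at some successor in {0, 2, 3, 4}.
      p holds at 0, so \Diamond p is true at 1.
Satisfying worlds: {1}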